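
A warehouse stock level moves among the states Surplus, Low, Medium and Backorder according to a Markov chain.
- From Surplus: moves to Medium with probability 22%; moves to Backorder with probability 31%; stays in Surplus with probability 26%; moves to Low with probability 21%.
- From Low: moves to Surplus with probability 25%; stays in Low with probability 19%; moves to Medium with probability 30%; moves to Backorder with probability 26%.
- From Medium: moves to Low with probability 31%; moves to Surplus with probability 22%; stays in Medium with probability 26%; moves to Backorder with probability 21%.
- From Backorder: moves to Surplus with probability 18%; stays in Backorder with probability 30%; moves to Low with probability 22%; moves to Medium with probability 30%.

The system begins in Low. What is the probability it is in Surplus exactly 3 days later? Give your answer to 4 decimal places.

Propagate the distribution vector 3 days from Low.
After 0 days: (0.0000, 1.0000, 0.0000, 0.0000)
After 1 day: (0.2500, 0.1900, 0.3000, 0.2600)
After 2 days: (0.2253, 0.2388, 0.2680, 0.2679)
After 3 days: (0.2255, 0.2347, 0.2713, 0.2686)
P(in Surplus after 3 days) = 0.2255

0.2255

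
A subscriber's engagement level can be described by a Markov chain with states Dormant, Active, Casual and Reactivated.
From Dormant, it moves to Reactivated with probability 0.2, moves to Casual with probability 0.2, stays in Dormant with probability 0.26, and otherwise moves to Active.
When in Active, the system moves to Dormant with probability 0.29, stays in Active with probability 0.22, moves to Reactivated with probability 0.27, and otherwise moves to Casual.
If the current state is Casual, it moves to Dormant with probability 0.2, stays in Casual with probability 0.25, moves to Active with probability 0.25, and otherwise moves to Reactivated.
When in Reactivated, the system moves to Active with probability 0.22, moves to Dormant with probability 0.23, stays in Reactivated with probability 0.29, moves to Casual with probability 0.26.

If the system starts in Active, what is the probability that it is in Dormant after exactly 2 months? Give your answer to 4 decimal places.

Propagate the distribution vector 2 months from Active.
After 0 months: (0.0000, 1.0000, 0.0000, 0.0000)
After 1 month: (0.2900, 0.2200, 0.2200, 0.2700)
After 2 months: (0.2453, 0.2614, 0.2316, 0.2617)
P(in Dormant after 2 months) = 0.2453

0.2453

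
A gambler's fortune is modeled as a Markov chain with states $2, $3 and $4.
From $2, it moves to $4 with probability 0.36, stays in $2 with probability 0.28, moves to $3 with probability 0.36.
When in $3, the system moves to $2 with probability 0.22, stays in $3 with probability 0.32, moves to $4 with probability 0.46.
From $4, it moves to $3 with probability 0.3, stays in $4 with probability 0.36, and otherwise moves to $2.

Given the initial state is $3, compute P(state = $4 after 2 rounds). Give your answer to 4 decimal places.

Sum over the intermediate state after 1 round:
P = P($3→$2)·P($2→$4) + P($3→$3)·P($3→$4) + P($3→$4)·P($4→$4)
  = 0.22×0.36 + 0.32×0.46 + 0.46×0.36
  = 0.0792 + 0.1472 + 0.1656 = 0.3920

0.3920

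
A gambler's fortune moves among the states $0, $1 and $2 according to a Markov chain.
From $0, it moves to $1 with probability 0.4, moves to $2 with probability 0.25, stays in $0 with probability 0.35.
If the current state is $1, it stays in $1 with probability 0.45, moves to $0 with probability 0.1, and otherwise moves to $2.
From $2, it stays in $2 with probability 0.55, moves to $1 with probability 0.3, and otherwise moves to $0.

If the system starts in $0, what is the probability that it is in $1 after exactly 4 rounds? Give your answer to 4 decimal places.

0.3739

Propagate the distribution vector 4 rounds from $0.
After 0 rounds: (1.0000, 0.0000, 0.0000)
After 1 round: (0.3500, 0.4000, 0.2500)
After 2 rounds: (0.2000, 0.3950, 0.4050)
After 3 rounds: (0.1703, 0.3793, 0.4505)
After 4 rounds: (0.1651, 0.3739, 0.4610)
P(in $1 after 4 rounds) = 0.3739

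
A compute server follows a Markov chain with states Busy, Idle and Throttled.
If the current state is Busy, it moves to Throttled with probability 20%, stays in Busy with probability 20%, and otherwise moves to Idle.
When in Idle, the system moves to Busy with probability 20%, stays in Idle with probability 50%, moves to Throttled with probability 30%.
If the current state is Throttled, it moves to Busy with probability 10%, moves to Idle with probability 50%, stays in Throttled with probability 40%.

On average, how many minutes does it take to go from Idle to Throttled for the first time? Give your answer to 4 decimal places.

3.5714

Let t(s) be the expected number of minutes to first reach Throttled from state s, with t(Throttled) = 0. Conditioning on the first minute:
t(Busy) = 1 + 0.2·t(Busy) + 0.6·t(Idle)
t(Idle) = 1 + 0.2·t(Busy) + 0.5·t(Idle)
Solving: t(Busy) = 3.9286, t(Idle) = 3.5714.
Expected minutes from Idle to Throttled: 3.5714.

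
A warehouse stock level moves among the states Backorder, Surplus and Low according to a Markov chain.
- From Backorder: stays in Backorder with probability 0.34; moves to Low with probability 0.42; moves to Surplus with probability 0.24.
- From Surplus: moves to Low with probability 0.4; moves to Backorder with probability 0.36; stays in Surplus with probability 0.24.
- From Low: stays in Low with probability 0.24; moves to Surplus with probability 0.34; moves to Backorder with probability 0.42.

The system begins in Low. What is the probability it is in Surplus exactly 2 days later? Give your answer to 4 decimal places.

0.2640

Sum over the intermediate state after 1 day:
P = P(Low→Backorder)·P(Backorder→Surplus) + P(Low→Surplus)·P(Surplus→Surplus) + P(Low→Low)·P(Low→Surplus)
  = 0.42×0.24 + 0.34×0.24 + 0.24×0.34
  = 0.1008 + 0.0816 + 0.0816 = 0.2640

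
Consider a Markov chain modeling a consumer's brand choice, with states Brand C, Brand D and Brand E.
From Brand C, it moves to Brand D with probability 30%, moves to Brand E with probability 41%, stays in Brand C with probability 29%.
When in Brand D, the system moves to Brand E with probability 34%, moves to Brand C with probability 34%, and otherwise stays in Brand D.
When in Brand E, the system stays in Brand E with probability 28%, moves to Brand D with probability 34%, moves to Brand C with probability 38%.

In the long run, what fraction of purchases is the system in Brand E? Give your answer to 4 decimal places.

0.3430

Let the stationary distribution be π with π = πP and π_1 + π_2 + π_3 = 1.
π_1 = 0.29·π_1 + 0.34·π_2 + 0.38·π_3
π_2 = 0.3·π_1 + 0.32·π_2 + 0.34·π_3
Solving with the normalization constraint gives π = (0.3369, 0.3201, 0.3430).
So the stationary probability of Brand E is 0.3430.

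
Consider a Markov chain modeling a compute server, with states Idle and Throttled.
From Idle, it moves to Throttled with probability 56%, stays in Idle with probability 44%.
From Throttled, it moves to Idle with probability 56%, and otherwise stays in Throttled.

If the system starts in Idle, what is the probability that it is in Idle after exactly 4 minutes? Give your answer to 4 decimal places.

0.5001

Propagate the distribution vector 4 minutes from Idle.
After 0 minutes: (1.0000, 0.0000)
After 1 minute: (0.4400, 0.5600)
After 2 minutes: (0.5072, 0.4928)
After 3 minutes: (0.4991, 0.5009)
After 4 minutes: (0.5001, 0.4999)
P(in Idle after 4 minutes) = 0.5001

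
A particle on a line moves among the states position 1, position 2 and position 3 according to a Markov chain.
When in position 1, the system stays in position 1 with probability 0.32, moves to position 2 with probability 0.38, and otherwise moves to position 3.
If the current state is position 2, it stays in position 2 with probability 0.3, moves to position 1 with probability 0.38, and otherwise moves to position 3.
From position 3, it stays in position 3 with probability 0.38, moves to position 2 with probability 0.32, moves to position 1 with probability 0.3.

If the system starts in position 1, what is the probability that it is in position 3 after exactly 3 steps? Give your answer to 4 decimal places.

Propagate the distribution vector 3 steps from position 1.
After 0 steps: (1.0000, 0.0000, 0.0000)
After 1 step: (0.3200, 0.3800, 0.3000)
After 2 steps: (0.3368, 0.3316, 0.3316)
After 3 steps: (0.3333, 0.3336, 0.3332)
P(in position 3 after 3 steps) = 0.3332

0.3332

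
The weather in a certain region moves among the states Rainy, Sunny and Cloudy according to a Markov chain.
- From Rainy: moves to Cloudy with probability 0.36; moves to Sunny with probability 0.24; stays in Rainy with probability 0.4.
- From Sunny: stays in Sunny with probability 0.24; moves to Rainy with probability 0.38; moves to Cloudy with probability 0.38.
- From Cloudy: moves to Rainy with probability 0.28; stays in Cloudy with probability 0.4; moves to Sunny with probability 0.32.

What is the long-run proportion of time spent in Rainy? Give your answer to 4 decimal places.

0.3489

Let the stationary distribution be π with π = πP and π_1 + π_2 + π_3 = 1.
π_1 = 0.4·π_1 + 0.38·π_2 + 0.28·π_3
π_2 = 0.24·π_1 + 0.24·π_2 + 0.32·π_3
Solving with the normalization constraint gives π = (0.3489, 0.2705, 0.3806).
So the stationary probability of Rainy is 0.3489.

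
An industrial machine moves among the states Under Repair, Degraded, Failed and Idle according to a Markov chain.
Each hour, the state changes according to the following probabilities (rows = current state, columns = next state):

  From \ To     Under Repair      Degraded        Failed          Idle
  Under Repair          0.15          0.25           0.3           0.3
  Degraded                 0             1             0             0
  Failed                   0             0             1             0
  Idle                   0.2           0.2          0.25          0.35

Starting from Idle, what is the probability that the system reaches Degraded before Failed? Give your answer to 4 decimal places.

0.4467

Let h(s) be the probability of absorption at Degraded starting from transient state s. Then h(Degraded) = 1 and h(Failed) = 0. By first-step analysis:
h(Under Repair) = 0.15·h(Under Repair) + 0.25·1 + 0.3·0 + 0.3·h(Idle)
h(Idle) = 0.2·h(Under Repair) + 0.2·1 + 0.25·0 + 0.35·h(Idle)
Solving: h(Under Repair) = 0.4518, h(Idle) = 0.4467.
Starting from Idle, the probability is 0.4467.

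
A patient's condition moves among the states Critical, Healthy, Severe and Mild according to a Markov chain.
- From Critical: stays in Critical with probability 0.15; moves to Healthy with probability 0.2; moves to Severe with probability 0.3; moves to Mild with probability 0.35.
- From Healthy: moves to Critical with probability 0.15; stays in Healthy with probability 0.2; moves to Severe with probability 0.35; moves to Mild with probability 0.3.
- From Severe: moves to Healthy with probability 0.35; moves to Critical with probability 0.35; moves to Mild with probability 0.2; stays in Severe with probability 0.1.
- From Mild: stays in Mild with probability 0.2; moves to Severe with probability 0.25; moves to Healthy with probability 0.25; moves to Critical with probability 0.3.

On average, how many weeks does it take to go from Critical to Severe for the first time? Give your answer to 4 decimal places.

3.3785

Let t(s) be the expected number of weeks to first reach Severe from state s, with t(Severe) = 0. Conditioning on the first week:
t(Critical) = 1 + 0.15·t(Critical) + 0.2·t(Healthy) + 0.35·t(Mild)
t(Healthy) = 1 + 0.15·t(Critical) + 0.2·t(Healthy) + 0.3·t(Mild)
t(Mild) = 1 + 0.3·t(Critical) + 0.25·t(Healthy) + 0.2·t(Mild)
Solving: t(Critical) = 3.3785, t(Healthy) = 3.2026, t(Mild) = 3.5178.
Expected weeks from Critical to Severe: 3.3785.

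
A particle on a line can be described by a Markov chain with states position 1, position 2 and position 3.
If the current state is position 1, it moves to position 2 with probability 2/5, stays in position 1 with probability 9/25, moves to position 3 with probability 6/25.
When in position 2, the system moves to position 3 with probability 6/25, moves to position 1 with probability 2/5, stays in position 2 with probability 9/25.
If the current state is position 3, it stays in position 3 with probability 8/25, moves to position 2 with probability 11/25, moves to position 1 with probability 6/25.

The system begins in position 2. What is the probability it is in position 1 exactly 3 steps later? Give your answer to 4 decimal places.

Propagate the distribution vector 3 steps from position 2.
After 0 steps: (0.0000, 1.0000, 0.0000)
After 1 step: (0.4000, 0.3600, 0.2400)
After 2 steps: (0.3456, 0.3952, 0.2592)
After 3 steps: (0.3447, 0.3946, 0.2607)
P(in position 1 after 3 steps) = 0.3447

0.3447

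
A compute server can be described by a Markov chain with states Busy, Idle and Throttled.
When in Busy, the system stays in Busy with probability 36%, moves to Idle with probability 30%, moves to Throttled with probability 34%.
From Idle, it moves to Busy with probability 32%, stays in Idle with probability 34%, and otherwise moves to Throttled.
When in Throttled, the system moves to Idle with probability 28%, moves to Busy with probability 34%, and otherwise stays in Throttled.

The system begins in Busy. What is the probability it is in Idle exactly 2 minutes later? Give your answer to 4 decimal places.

Sum over the intermediate state after 1 minute:
P = P(Busy→Busy)·P(Busy→Idle) + P(Busy→Idle)·P(Idle→Idle) + P(Busy→Throttled)·P(Throttled→Idle)
  = 0.36×0.3 + 0.3×0.34 + 0.34×0.28
  = 0.1080 + 0.1020 + 0.0952 = 0.3052

0.3052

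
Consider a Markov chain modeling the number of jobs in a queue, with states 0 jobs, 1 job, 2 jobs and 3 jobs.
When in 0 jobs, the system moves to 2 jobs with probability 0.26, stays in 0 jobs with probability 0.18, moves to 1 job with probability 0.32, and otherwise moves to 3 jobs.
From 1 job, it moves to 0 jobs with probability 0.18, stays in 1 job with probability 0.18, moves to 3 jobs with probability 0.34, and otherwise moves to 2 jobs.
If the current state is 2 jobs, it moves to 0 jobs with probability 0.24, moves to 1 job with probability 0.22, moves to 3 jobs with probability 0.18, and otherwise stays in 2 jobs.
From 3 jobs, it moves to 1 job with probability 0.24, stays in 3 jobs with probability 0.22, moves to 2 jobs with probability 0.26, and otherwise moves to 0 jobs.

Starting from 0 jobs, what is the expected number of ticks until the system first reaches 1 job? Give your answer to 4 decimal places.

Let t(s) be the expected number of ticks to first reach 1 job from state s, with t(1 job) = 0. Conditioning on the first tick:
t(0 jobs) = 1 + 0.18·t(0 jobs) + 0.26·t(2 jobs) + 0.24·t(3 jobs)
t(2 jobs) = 1 + 0.24·t(0 jobs) + 0.36·t(2 jobs) + 0.18·t(3 jobs)
t(3 jobs) = 1 + 0.28·t(0 jobs) + 0.26·t(2 jobs) + 0.22·t(3 jobs)
Solving: t(0 jobs) = 3.6543, t(2 jobs) = 4.0413, t(3 jobs) = 3.9410.
Expected ticks from 0 jobs to 1 job: 3.6543.

3.6543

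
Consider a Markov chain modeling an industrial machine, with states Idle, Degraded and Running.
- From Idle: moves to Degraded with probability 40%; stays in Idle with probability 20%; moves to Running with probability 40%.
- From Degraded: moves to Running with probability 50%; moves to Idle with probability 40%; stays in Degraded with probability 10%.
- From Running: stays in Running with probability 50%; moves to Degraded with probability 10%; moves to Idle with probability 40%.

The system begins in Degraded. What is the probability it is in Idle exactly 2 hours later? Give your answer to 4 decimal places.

0.3200

Sum over the intermediate state after 1 hour:
P = P(Degraded→Idle)·P(Idle→Idle) + P(Degraded→Degraded)·P(Degraded→Idle) + P(Degraded→Running)·P(Running→Idle)
  = 0.4×0.2 + 0.1×0.4 + 0.5×0.4
  = 0.0800 + 0.0400 + 0.2000 = 0.3200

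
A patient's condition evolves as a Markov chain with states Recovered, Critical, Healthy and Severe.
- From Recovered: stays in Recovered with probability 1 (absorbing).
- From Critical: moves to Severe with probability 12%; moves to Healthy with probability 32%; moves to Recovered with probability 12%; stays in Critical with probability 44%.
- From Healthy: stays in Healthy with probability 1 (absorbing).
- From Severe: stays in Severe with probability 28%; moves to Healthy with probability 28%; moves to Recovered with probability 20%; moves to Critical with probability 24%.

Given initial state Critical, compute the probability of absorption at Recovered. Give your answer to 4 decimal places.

0.2949

Let h(s) be the probability of absorption at Recovered starting from transient state s. Then h(Recovered) = 1 and h(Healthy) = 0. By first-step analysis:
h(Critical) = 0.12·1 + 0.44·h(Critical) + 0.32·0 + 0.12·h(Severe)
h(Severe) = 0.2·1 + 0.24·h(Critical) + 0.28·0 + 0.28·h(Severe)
Solving: h(Critical) = 0.2949, h(Severe) = 0.3761.
Starting from Critical, the probability is 0.2949.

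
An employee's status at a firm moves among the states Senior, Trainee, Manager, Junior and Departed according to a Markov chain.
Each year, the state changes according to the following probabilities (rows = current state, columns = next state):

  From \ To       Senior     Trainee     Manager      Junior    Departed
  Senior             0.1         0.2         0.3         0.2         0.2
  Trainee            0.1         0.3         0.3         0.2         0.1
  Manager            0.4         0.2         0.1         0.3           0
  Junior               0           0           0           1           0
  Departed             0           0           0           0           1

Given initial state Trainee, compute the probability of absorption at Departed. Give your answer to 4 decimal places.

0.2913

Let h(s) be the probability of absorption at Departed starting from transient state s. Then h(Departed) = 1 and h(Junior) = 0. By first-step analysis:
h(Senior) = 0.1·h(Senior) + 0.2·h(Trainee) + 0.3·h(Manager) + 0.2·0 + 0.2·1
h(Trainee) = 0.1·h(Senior) + 0.3·h(Trainee) + 0.3·h(Manager) + 0.2·0 + 0.1·1
h(Manager) = 0.4·h(Senior) + 0.2·h(Trainee) + 0.1·h(Manager) + 0.3·0
Solving: h(Senior) = 0.3622, h(Trainee) = 0.2913, h(Manager) = 0.2257.
Starting from Trainee, the probability is 0.2913.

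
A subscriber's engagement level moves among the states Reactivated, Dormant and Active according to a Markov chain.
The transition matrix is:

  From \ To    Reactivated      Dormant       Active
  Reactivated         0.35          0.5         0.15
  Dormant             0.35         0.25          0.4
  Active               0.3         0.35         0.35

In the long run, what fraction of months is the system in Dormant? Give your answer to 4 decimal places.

Let the stationary distribution be π with π = πP and π_1 + π_2 + π_3 = 1.
π_1 = 0.35·π_1 + 0.35·π_2 + 0.3·π_3
π_2 = 0.5·π_1 + 0.25·π_2 + 0.35·π_3
Solving with the normalization constraint gives π = (0.3349, 0.3639, 0.3012).
So the stationary probability of Dormant is 0.3639.

0.3639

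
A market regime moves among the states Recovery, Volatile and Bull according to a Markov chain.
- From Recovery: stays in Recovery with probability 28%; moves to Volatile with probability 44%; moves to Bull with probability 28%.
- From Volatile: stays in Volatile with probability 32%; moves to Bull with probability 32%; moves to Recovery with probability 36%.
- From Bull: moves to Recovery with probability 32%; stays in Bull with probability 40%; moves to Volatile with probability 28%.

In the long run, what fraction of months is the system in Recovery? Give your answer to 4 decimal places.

Let the stationary distribution be π with π = πP and π_1 + π_2 + π_3 = 1.
π_1 = 0.28·π_1 + 0.36·π_2 + 0.32·π_3
π_2 = 0.44·π_1 + 0.32·π_2 + 0.28·π_3
Solving with the normalization constraint gives π = (0.3210, 0.3452, 0.3339).
So the stationary probability of Recovery is 0.3210.

0.3210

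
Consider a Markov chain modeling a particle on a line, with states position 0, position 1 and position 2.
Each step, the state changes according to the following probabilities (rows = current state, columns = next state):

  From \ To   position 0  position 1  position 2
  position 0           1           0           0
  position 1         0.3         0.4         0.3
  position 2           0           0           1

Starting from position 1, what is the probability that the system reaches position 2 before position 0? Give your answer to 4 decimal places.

0.5000

Let h(s) be the probability of absorption at position 2 starting from transient state s. Then h(position 2) = 1 and h(position 0) = 0. By first-step analysis:
h(position 1) = 0.3·0 + 0.4·h(position 1) + 0.3·1
Solving: h(position 1) = 0.5000.
Starting from position 1, the probability is 0.5000.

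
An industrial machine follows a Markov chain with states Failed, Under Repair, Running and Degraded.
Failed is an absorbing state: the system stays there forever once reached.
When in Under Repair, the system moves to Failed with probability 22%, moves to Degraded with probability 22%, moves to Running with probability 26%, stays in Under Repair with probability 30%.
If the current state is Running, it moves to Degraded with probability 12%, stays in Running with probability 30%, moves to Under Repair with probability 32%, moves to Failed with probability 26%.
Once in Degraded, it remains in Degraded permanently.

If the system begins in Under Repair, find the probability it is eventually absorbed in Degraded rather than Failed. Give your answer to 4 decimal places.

0.4553

Let h(s) be the probability of absorption at Degraded starting from transient state s. Then h(Degraded) = 1 and h(Failed) = 0. By first-step analysis:
h(Under Repair) = 0.22·0 + 0.3·h(Under Repair) + 0.26·h(Running) + 0.22·1
h(Running) = 0.26·0 + 0.32·h(Under Repair) + 0.3·h(Running) + 0.12·1
Solving: h(Under Repair) = 0.4553, h(Running) = 0.3795.
Starting from Under Repair, the probability is 0.4553.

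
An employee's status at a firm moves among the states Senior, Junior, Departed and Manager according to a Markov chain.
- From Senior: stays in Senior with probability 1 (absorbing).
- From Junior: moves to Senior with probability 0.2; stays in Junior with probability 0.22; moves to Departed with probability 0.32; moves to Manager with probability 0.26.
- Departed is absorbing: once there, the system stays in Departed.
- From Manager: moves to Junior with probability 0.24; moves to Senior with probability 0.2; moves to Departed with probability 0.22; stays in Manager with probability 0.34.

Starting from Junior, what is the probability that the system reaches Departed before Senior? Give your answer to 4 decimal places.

Let h(s) be the probability of absorption at Departed starting from transient state s. Then h(Departed) = 1 and h(Senior) = 0. By first-step analysis:
h(Junior) = 0.2·0 + 0.22·h(Junior) + 0.32·1 + 0.26·h(Manager)
h(Manager) = 0.2·0 + 0.24·h(Junior) + 0.22·1 + 0.34·h(Manager)
Solving: h(Junior) = 0.5933, h(Manager) = 0.5491.
Starting from Junior, the probability is 0.5933.

0.5933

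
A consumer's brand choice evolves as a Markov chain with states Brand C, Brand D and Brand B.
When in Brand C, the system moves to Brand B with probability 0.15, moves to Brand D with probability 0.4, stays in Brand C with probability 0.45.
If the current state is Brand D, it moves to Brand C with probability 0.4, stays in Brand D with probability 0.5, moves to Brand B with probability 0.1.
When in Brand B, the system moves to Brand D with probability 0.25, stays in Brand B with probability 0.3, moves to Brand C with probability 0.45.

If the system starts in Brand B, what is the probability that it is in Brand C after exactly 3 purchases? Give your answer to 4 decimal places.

Propagate the distribution vector 3 purchases from Brand B.
After 0 purchases: (0.0000, 0.0000, 1.0000)
After 1 purchase: (0.4500, 0.2500, 0.3000)
After 2 purchases: (0.4375, 0.3800, 0.1825)
After 3 purchases: (0.4310, 0.4106, 0.1584)
P(in Brand C after 3 purchases) = 0.4310

0.4310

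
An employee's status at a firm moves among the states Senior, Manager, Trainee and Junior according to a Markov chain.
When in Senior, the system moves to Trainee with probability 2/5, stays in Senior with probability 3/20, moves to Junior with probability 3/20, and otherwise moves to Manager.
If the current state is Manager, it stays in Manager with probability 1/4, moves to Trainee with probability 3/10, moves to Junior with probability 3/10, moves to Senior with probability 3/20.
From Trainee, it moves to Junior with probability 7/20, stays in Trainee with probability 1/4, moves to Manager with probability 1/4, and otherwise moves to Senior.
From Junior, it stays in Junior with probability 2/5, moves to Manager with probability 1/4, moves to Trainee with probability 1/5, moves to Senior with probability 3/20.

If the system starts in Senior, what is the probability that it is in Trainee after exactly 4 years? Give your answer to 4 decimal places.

0.2692

Propagate the distribution vector 4 years from Senior.
After 0 years: (1.0000, 0.0000, 0.0000, 0.0000)
After 1 year: (0.1500, 0.3000, 0.4000, 0.1500)
After 2 years: (0.1500, 0.2575, 0.2800, 0.3125)
After 3 years: (0.1500, 0.2575, 0.2698, 0.3228)
After 4 years: (0.1500, 0.2575, 0.2692, 0.3233)
P(in Trainee after 4 years) = 0.2692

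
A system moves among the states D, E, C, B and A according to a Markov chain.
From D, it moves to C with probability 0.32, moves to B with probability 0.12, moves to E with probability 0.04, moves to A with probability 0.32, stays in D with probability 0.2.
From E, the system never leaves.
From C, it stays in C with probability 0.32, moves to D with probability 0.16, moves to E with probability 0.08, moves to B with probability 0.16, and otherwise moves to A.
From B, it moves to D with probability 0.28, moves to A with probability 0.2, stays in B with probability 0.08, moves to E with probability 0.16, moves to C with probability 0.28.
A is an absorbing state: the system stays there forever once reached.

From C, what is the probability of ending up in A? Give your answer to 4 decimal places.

0.7669

Let h(s) be the probability of absorption at A starting from transient state s. Then h(A) = 1 and h(E) = 0. By first-step analysis:
h(D) = 0.2·h(D) + 0.04·0 + 0.32·h(C) + 0.12·h(B) + 0.32·1
h(C) = 0.16·h(D) + 0.08·0 + 0.32·h(C) + 0.16·h(B) + 0.28·1
h(B) = 0.28·h(D) + 0.16·0 + 0.28·h(C) + 0.08·h(B) + 0.2·1
Solving: h(D) = 0.8114, h(C) = 0.7669, h(B) = 0.6977.
Starting from C, the probability is 0.7669.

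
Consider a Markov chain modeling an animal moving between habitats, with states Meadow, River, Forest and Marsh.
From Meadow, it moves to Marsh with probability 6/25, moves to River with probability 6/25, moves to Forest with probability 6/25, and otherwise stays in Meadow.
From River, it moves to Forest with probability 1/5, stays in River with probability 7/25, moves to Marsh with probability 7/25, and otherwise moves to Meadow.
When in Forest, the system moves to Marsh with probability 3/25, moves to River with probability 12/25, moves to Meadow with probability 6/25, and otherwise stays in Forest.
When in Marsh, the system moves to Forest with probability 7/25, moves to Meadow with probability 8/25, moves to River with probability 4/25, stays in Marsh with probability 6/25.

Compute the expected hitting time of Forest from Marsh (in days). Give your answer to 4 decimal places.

Let t(s) be the expected number of days to first reach Forest from state s, with t(Forest) = 0. Conditioning on the first day:
t(Meadow) = 1 + 0.28·t(Meadow) + 0.24·t(River) + 0.24·t(Marsh)
t(River) = 1 + 0.24·t(Meadow) + 0.28·t(River) + 0.28·t(Marsh)
t(Marsh) = 1 + 0.32·t(Meadow) + 0.16·t(River) + 0.24·t(Marsh)
Solving: t(Meadow) = 4.1529, t(River) = 4.3184, t(Marsh) = 3.9735.
Expected days from Marsh to Forest: 3.9735.

3.9735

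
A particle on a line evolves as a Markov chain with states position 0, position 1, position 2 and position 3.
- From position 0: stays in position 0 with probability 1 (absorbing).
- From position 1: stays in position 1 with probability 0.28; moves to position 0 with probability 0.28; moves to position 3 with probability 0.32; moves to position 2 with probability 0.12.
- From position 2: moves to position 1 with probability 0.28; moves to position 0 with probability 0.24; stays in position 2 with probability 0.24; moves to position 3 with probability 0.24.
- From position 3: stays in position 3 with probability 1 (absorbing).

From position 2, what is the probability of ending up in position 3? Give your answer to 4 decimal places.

0.5109

Let h(s) be the probability of absorption at position 3 starting from transient state s. Then h(position 3) = 1 and h(position 0) = 0. By first-step analysis:
h(position 1) = 0.28·0 + 0.28·h(position 1) + 0.12·h(position 2) + 0.32·1
h(position 2) = 0.24·0 + 0.28·h(position 1) + 0.24·h(position 2) + 0.24·1
Solving: h(position 1) = 0.5296, h(position 2) = 0.5109.
Starting from position 2, the probability is 0.5109.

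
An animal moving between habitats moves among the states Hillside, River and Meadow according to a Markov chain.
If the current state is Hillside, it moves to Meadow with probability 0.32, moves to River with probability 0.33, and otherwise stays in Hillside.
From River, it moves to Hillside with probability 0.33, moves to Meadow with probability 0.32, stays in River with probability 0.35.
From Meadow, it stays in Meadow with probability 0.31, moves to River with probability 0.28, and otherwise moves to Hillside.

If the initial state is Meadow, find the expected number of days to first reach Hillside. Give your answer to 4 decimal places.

Let t(s) be the expected number of days to first reach Hillside from state s, with t(Hillside) = 0. Conditioning on the first day:
t(River) = 1 + 0.35·t(River) + 0.32·t(Meadow)
t(Meadow) = 1 + 0.28·t(River) + 0.31·t(Meadow)
Solving: t(River) = 2.8142, t(Meadow) = 2.5913.
Expected days from Meadow to Hillside: 2.5913.

2.5913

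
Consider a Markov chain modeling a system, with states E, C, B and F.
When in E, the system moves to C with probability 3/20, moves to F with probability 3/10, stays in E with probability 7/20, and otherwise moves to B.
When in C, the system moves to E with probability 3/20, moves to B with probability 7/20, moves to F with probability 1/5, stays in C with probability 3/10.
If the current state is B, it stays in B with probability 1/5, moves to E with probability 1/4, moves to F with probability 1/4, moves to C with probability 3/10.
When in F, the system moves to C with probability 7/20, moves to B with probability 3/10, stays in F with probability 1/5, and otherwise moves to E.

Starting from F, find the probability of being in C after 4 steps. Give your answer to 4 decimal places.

0.2788

Propagate the distribution vector 4 steps from F.
After 0 steps: (0.0000, 0.0000, 0.0000, 1.0000)
After 1 step: (0.1500, 0.3500, 0.3000, 0.2000)
After 2 steps: (0.2100, 0.2875, 0.2725, 0.2300)
After 3 steps: (0.2193, 0.2800, 0.2661, 0.2346)
After 4 steps: (0.2205, 0.2788, 0.2655, 0.2352)
P(in C after 4 steps) = 0.2788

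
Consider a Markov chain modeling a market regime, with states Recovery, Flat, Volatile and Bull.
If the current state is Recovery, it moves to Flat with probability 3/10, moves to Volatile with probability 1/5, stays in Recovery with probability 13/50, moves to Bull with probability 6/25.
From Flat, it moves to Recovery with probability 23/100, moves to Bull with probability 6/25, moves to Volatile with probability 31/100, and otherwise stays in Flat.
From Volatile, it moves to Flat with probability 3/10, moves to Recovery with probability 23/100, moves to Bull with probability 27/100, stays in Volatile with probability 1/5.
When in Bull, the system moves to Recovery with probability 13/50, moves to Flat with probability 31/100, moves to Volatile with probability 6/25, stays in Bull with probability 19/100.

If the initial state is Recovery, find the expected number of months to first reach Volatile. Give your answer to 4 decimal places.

4.1679

Let t(s) be the expected number of months to first reach Volatile from state s, with t(Volatile) = 0. Conditioning on the first month:
t(Recovery) = 1 + 0.26·t(Recovery) + 0.3·t(Flat) + 0.24·t(Bull)
t(Flat) = 1 + 0.23·t(Recovery) + 0.22·t(Flat) + 0.24·t(Bull)
t(Bull) = 1 + 0.26·t(Recovery) + 0.31·t(Flat) + 0.19·t(Bull)
Solving: t(Recovery) = 4.1679, t(Flat) = 3.7434, t(Bull) = 4.0050.
Expected months from Recovery to Volatile: 4.1679.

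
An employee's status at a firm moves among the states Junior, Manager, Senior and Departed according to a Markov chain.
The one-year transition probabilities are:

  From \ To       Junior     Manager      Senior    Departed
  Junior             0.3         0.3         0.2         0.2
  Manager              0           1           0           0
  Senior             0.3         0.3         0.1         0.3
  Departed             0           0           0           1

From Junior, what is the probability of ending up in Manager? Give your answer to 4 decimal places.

0.5789

Let h(s) be the probability of absorption at Manager starting from transient state s. Then h(Manager) = 1 and h(Departed) = 0. By first-step analysis:
h(Junior) = 0.3·h(Junior) + 0.3·1 + 0.2·h(Senior) + 0.2·0
h(Senior) = 0.3·h(Junior) + 0.3·1 + 0.1·h(Senior) + 0.3·0
Solving: h(Junior) = 0.5789, h(Senior) = 0.5263.
Starting from Junior, the probability is 0.5789.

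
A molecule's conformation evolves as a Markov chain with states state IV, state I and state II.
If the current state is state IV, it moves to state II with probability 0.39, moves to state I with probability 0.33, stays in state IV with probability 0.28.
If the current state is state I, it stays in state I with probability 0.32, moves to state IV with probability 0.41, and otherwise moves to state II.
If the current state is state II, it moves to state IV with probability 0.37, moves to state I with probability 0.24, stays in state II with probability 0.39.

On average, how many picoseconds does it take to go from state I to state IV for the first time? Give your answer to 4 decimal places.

Let t(s) be the expected number of picoseconds to first reach state IV from state s, with t(state IV) = 0. Conditioning on the first picosecond:
t(state I) = 1 + 0.32·t(state I) + 0.27·t(state II)
t(state II) = 1 + 0.24·t(state I) + 0.39·t(state II)
Solving: t(state I) = 2.5143, t(state II) = 2.6286.
Expected picoseconds from state I to state IV: 2.5143.

2.5143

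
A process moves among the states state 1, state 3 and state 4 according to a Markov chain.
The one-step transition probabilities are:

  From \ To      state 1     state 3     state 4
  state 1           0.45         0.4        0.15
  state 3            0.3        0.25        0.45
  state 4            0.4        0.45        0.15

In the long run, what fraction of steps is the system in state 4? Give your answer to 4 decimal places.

0.2577

Let the stationary distribution be π with π = πP and π_1 + π_2 + π_3 = 1.
π_1 = 0.45·π_1 + 0.3·π_2 + 0.4·π_3
π_2 = 0.4·π_1 + 0.25·π_2 + 0.45·π_3
Solving with the normalization constraint gives π = (0.3833, 0.3590, 0.2577).
So the stationary probability of state 4 is 0.2577.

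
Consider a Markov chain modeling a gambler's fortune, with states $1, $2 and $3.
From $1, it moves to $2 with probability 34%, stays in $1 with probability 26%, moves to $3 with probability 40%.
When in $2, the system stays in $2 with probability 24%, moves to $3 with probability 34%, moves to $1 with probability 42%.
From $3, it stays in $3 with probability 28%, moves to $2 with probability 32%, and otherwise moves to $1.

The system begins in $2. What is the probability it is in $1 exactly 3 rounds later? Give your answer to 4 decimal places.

Propagate the distribution vector 3 rounds from $2.
After 0 rounds: (0.0000, 1.0000, 0.0000)
After 1 round: (0.4200, 0.2400, 0.3400)
After 2 rounds: (0.3460, 0.3092, 0.3448)
After 3 rounds: (0.3577, 0.3022, 0.3401)
P(in $1 after 3 rounds) = 0.3577

0.3577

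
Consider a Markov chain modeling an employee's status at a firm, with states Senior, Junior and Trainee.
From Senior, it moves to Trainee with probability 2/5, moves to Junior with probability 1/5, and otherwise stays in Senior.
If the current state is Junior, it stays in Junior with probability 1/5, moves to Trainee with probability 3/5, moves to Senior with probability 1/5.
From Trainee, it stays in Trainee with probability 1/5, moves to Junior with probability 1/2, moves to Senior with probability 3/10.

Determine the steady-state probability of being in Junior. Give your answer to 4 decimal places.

Let the stationary distribution be π with π = πP and π_1 + π_2 + π_3 = 1.
π_1 = 0.4·π_1 + 0.2·π_2 + 0.3·π_3
π_2 = 0.2·π_1 + 0.2·π_2 + 0.5·π_3
Solving with the normalization constraint gives π = (0.2982, 0.3158, 0.3860).
So the stationary probability of Junior is 0.3158.

0.3158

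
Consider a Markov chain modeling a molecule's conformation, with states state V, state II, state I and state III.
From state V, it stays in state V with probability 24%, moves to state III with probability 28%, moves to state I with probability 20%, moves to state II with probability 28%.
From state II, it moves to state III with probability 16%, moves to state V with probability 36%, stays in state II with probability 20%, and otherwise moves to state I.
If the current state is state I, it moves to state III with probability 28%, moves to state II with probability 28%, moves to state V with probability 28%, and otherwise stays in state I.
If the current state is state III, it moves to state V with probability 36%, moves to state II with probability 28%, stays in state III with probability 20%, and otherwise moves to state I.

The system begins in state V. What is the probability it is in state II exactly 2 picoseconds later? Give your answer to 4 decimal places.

Propagate the distribution vector 2 picoseconds from state V.
After 0 picoseconds: (1.0000, 0.0000, 0.0000, 0.0000)
After 1 picosecond: (0.2400, 0.2800, 0.2000, 0.2800)
After 2 picoseconds: (0.3152, 0.2576, 0.2032, 0.2240)
P(in state II after 2 picoseconds) = 0.2576

0.2576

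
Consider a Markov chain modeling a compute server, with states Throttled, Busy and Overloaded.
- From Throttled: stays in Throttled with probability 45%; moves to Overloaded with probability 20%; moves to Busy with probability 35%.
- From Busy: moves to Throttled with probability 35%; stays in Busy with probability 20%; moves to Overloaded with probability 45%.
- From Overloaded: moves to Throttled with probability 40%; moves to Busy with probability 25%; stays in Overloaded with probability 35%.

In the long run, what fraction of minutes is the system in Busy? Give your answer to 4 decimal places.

0.2768

Let the stationary distribution be π with π = πP and π_1 + π_2 + π_3 = 1.
π_1 = 0.45·π_1 + 0.35·π_2 + 0.4·π_3
π_2 = 0.35·π_1 + 0.2·π_2 + 0.25·π_3
Solving with the normalization constraint gives π = (0.4065, 0.2768, 0.3167).
So the stationary probability of Busy is 0.2768.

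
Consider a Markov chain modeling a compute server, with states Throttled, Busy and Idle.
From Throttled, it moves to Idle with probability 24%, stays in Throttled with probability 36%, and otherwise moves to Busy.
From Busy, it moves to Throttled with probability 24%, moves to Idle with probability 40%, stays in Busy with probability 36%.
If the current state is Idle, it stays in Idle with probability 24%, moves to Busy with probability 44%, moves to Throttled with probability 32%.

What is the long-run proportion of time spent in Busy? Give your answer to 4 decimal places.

Let the stationary distribution be π with π = πP and π_1 + π_2 + π_3 = 1.
π_1 = 0.36·π_1 + 0.24·π_2 + 0.32·π_3
π_2 = 0.4·π_1 + 0.36·π_2 + 0.44·π_3
Solving with the normalization constraint gives π = (0.3003, 0.3963, 0.3034).
So the stationary probability of Busy is 0.3963.

0.3963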